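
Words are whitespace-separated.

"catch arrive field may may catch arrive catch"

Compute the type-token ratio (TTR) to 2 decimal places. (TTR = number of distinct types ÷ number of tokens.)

0.50

N = 8 tokens, V = 4 types.
TTR = V / N = 4 / 8 = 0.50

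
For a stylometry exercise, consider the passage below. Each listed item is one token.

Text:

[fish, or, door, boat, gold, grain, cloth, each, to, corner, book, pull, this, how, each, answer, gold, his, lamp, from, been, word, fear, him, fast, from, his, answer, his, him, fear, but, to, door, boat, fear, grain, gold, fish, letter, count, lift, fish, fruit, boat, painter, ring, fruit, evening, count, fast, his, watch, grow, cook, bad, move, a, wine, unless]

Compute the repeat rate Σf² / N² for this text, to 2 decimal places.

0.03

Frequencies: his:4, fish:3, boat:3, gold:3, fear:3, door:2, grain:2, each:2, to:2, answer:2, from:2, him:2, fast:2, count:2, fruit:2, or:1, cloth:1, corner:1, book:1, pull:1, … (19 more, each freq 1)
Σf² = 116; N² = 3600
Repeat rate = 116 / 3600 = 0.03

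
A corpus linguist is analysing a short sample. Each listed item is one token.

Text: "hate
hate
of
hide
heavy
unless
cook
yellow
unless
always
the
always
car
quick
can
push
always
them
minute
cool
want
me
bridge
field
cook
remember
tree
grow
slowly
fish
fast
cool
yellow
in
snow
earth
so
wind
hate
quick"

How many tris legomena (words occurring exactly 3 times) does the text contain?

Frequencies: hate:3, always:3, unless:2, cook:2, yellow:2, quick:2, cool:2, of:1, hide:1, heavy:1, the:1, car:1, can:1, push:1, them:1, minute:1, want:1, me:1, bridge:1, field:1, … (11 more, each freq 1)
Words with frequency 3: always, hate

2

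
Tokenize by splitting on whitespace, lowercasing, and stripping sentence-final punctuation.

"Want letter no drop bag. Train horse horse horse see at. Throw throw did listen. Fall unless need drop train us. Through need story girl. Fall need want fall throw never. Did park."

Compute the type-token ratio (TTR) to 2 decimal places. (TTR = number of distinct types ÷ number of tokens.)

N = 33 tokens, V = 21 types.
TTR = V / N = 21 / 33 = 0.64

0.64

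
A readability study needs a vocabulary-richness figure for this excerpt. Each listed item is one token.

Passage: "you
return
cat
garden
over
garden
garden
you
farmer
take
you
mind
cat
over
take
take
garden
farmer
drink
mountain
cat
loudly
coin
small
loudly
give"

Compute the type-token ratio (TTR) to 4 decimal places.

N = 26 tokens, V = 14 types.
TTR = V / N = 14 / 26 = 0.5385

0.5385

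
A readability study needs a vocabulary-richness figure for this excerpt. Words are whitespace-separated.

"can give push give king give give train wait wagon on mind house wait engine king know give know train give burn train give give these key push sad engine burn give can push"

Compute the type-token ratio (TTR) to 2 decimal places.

0.47

N = 34 tokens, V = 16 types.
TTR = V / N = 16 / 34 = 0.47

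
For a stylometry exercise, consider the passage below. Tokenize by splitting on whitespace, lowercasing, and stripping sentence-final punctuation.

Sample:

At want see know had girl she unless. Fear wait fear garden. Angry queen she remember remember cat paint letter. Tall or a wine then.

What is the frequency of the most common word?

2

Frequencies: she:2, fear:2, remember:2, at:1, want:1, see:1, know:1, had:1, girl:1, unless:1, wait:1, garden:1, angry:1, queen:1, cat:1, paint:1, letter:1, tall:1, or:1, a:1, … (2 more, each freq 1)
Most common: 'she' with frequency 2.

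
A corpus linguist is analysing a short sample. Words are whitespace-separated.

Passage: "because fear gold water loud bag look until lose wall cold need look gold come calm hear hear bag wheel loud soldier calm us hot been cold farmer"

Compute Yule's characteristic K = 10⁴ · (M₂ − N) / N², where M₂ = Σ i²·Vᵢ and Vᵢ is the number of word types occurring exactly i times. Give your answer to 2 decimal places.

178.57

Frequencies: gold:2, loud:2, bag:2, look:2, cold:2, calm:2, hear:2, because:1, fear:1, water:1, until:1, lose:1, wall:1, need:1, come:1, wheel:1, soldier:1, us:1, hot:1, been:1, … (1 more, each freq 1)
N = 28. Frequency spectrum: V_1=14, V_2=7
M₂ = 1²·14 + 2²·7 = 42
K = 10000 × (42 − 28) / 28² = 178.57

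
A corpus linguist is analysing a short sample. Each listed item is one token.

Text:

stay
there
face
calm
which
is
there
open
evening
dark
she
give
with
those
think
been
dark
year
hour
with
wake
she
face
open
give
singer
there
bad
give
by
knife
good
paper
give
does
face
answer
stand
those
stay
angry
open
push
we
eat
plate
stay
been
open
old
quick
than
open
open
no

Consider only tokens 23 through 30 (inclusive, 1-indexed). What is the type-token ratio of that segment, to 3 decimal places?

0.875

Segment tokens 23–30: face, open, give, singer, there, bad, give, by
Segment N = 8, segment V = 7.
TTR = 7 / 8 = 0.875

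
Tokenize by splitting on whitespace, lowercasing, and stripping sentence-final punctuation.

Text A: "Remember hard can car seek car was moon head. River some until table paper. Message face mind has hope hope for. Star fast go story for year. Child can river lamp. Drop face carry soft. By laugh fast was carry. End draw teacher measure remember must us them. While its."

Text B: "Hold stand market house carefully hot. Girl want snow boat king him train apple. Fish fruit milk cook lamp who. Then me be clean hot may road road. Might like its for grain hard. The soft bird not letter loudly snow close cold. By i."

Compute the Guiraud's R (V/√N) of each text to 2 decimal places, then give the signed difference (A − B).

A: V=40, N=50, R=5.66
B: V=42, N=45, R=6.26
Difference = 5.66 − 6.26 = -0.60

-0.60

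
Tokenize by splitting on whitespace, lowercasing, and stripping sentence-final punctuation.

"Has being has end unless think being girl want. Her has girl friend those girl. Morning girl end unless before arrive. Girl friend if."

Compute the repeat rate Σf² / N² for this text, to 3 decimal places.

0.101

Frequencies: girl:5, has:3, being:2, end:2, unless:2, friend:2, think:1, want:1, her:1, those:1, morning:1, before:1, arrive:1, if:1
Σf² = 58; N² = 576
Repeat rate = 58 / 576 = 0.101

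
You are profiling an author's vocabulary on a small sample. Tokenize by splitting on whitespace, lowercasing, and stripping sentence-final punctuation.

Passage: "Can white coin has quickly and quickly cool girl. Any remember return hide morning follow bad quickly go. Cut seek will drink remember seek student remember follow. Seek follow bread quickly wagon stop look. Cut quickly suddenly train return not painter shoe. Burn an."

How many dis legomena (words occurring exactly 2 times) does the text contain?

2

Frequencies: quickly:5, remember:3, follow:3, seek:3, return:2, cut:2, can:1, white:1, coin:1, has:1, and:1, cool:1, girl:1, any:1, hide:1, morning:1, bad:1, go:1, will:1, drink:1, … (12 more, each freq 1)
Words with frequency 2: cut, return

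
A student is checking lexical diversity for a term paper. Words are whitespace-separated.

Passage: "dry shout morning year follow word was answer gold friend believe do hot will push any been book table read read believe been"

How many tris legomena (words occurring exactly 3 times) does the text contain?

Frequencies: believe:2, been:2, read:2, dry:1, shout:1, morning:1, year:1, follow:1, word:1, was:1, answer:1, gold:1, friend:1, do:1, hot:1, will:1, push:1, any:1, book:1, table:1
Words with frequency 3: (none)

0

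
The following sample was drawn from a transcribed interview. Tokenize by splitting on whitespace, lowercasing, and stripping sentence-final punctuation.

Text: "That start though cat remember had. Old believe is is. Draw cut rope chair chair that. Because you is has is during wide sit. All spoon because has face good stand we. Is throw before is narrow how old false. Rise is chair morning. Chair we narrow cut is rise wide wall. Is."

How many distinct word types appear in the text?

Distinct types: {all, because, before, believe, cat, chair, cut, draw, during, face, false, good, had, has, how, is, morning, narrow, old, remember, rise, rope, sit, spoon, stand, start, that, though, throw, wall, we, wide, you}
V = 33

33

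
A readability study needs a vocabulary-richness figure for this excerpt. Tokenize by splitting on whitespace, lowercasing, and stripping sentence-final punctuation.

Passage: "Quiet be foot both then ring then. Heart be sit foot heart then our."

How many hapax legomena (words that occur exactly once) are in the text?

5

Frequencies: then:3, be:2, foot:2, heart:2, quiet:1, both:1, ring:1, sit:1, our:1
Hapax (freq=1): both, our, quiet, ring, sit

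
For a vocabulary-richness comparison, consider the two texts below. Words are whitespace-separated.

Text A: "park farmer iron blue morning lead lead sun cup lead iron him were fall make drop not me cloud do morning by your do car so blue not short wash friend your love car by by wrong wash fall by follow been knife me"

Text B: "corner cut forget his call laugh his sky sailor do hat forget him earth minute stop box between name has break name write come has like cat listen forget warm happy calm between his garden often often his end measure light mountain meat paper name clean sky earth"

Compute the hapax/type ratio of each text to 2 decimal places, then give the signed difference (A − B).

-0.19

A: hapax=17, V=29, ratio=0.59
B: hapax=28, V=36, ratio=0.78
Difference = 0.59 − 0.78 = -0.19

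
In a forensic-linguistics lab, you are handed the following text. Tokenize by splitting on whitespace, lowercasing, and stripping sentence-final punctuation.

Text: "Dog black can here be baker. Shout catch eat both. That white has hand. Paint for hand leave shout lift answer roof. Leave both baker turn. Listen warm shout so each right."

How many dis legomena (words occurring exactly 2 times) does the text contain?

4

Frequencies: shout:3, baker:2, both:2, hand:2, leave:2, dog:1, black:1, can:1, here:1, be:1, catch:1, eat:1, that:1, white:1, has:1, paint:1, for:1, lift:1, answer:1, roof:1, … (6 more, each freq 1)
Words with frequency 2: baker, both, hand, leave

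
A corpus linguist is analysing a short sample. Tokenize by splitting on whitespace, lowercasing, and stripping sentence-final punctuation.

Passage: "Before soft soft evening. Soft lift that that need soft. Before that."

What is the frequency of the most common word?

4

Frequencies: soft:4, that:3, before:2, evening:1, lift:1, need:1
Most common: 'soft' with frequency 4.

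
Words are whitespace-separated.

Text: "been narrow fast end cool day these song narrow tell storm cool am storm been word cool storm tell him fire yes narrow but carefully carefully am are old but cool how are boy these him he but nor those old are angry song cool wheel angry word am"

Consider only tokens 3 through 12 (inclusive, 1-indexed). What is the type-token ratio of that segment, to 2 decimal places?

Segment tokens 3–12: fast, end, cool, day, these, song, narrow, tell, storm, cool
Segment N = 10, segment V = 9.
TTR = 9 / 10 = 0.90

0.90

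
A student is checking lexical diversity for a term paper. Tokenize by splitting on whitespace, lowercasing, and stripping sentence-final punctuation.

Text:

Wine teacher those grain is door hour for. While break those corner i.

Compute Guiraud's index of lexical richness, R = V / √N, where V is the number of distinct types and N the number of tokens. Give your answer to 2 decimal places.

N = 13, V = 12.
√N = 3.605551
R = 12 / 3.605551 = 3.33

3.33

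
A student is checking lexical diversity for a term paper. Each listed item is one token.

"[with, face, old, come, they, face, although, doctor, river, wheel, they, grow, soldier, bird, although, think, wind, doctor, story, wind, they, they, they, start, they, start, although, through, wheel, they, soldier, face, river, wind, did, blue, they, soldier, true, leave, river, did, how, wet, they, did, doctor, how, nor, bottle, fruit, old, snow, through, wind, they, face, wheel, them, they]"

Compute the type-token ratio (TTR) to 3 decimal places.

0.467

N = 60 tokens, V = 28 types.
TTR = V / N = 28 / 60 = 0.467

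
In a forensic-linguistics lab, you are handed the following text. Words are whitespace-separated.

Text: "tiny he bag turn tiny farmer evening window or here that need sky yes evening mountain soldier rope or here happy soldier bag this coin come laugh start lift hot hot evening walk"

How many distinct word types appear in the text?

Distinct types: {bag, coin, come, evening, farmer, happy, he, here, hot, laugh, lift, mountain, need, or, rope, sky, soldier, start, that, this, tiny, turn, walk, window, yes}
V = 25

25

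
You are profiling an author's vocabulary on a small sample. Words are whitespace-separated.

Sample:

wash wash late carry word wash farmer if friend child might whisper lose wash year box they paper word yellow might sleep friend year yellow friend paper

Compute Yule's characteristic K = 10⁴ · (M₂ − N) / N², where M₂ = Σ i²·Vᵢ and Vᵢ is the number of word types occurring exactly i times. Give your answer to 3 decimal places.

Frequencies: wash:4, friend:3, word:2, might:2, year:2, paper:2, yellow:2, late:1, carry:1, farmer:1, if:1, child:1, whisper:1, lose:1, box:1, they:1, sleep:1
N = 27. Frequency spectrum: V_1=10, V_2=5, V_3=1, V_4=1
M₂ = 1²·10 + 2²·5 + 3²·1 + 4²·1 = 55
K = 10000 × (55 − 27) / 27² = 384.088

384.088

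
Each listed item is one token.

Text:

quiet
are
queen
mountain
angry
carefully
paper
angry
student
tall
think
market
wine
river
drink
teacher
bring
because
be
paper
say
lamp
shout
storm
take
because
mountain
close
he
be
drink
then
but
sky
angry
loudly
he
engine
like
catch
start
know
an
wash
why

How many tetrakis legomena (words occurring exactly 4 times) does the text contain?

0

Frequencies: angry:3, mountain:2, paper:2, drink:2, because:2, be:2, he:2, quiet:1, are:1, queen:1, carefully:1, student:1, tall:1, think:1, market:1, wine:1, river:1, teacher:1, bring:1, say:1, … (17 more, each freq 1)
Words with frequency 4: (none)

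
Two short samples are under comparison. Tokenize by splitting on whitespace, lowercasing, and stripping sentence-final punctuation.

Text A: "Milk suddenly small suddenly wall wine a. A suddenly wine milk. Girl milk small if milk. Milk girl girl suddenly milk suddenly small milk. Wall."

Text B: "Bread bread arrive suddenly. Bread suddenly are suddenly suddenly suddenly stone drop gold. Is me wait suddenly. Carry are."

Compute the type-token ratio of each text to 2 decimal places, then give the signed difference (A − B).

TTR(A) = 8/25 = 0.32
TTR(B) = 11/19 = 0.58
Difference = 0.32 − 0.58 = -0.26

-0.26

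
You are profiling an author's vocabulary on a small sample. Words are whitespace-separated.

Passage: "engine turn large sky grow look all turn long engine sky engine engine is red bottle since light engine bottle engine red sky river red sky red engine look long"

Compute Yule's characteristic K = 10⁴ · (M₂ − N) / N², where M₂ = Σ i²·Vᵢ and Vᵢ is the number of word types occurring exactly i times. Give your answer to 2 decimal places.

822.22

Frequencies: engine:7, sky:4, red:4, turn:2, look:2, long:2, bottle:2, large:1, grow:1, all:1, is:1, since:1, light:1, river:1
N = 30. Frequency spectrum: V_1=7, V_2=4, V_4=2, V_7=1
M₂ = 1²·7 + 2²·4 + 4²·2 + 7²·1 = 104
K = 10000 × (104 − 30) / 30² = 822.22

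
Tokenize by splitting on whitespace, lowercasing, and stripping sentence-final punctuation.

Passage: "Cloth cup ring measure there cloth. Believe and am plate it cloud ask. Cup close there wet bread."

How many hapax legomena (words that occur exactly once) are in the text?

Frequencies: cloth:2, cup:2, there:2, ring:1, measure:1, believe:1, and:1, am:1, plate:1, it:1, cloud:1, ask:1, close:1, wet:1, bread:1
Hapax (freq=1): am, and, ask, believe, bread, close, cloud, it, measure, plate, ring, wet

12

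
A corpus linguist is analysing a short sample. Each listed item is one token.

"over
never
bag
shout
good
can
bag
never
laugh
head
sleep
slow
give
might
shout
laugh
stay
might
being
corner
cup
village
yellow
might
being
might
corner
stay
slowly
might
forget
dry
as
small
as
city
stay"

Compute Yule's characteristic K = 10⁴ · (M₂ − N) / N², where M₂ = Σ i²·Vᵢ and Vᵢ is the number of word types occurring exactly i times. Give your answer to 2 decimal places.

Frequencies: might:5, stay:3, never:2, bag:2, shout:2, laugh:2, being:2, corner:2, as:2, over:1, good:1, can:1, head:1, sleep:1, slow:1, give:1, cup:1, village:1, yellow:1, slowly:1, … (4 more, each freq 1)
N = 37. Frequency spectrum: V_1=15, V_2=7, V_3=1, V_5=1
M₂ = 1²·15 + 2²·7 + 3²·1 + 5²·1 = 77
K = 10000 × (77 − 37) / 37² = 292.18

292.18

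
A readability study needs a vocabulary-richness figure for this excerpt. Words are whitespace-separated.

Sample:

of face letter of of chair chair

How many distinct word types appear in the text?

Distinct types: {chair, face, letter, of}
V = 4

4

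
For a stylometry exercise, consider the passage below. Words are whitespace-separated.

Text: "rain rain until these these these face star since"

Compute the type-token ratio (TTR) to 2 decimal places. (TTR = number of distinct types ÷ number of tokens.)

N = 9 tokens, V = 6 types.
TTR = V / N = 6 / 9 = 0.67

0.67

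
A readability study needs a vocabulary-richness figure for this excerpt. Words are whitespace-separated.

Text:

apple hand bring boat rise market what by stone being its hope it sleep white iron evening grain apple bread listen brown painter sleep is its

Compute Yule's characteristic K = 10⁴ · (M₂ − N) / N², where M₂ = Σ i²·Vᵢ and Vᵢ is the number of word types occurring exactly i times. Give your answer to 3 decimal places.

Frequencies: apple:2, its:2, sleep:2, hand:1, bring:1, boat:1, rise:1, market:1, what:1, by:1, stone:1, being:1, hope:1, it:1, white:1, iron:1, evening:1, grain:1, bread:1, listen:1, … (3 more, each freq 1)
N = 26. Frequency spectrum: V_1=20, V_2=3
M₂ = 1²·20 + 2²·3 = 32
K = 10000 × (32 − 26) / 26² = 88.757

88.757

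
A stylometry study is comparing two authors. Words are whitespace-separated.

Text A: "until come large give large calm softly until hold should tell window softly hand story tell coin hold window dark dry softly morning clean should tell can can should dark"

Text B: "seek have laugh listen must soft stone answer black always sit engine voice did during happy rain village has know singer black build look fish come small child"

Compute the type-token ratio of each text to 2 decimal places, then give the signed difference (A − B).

-0.36

TTR(A) = 18/30 = 0.60
TTR(B) = 27/28 = 0.96
Difference = 0.60 − 0.96 = -0.36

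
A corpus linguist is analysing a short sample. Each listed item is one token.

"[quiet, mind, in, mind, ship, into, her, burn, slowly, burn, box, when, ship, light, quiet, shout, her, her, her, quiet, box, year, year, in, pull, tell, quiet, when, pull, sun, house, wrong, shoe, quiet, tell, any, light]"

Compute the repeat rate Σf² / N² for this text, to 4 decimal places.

0.0650

Frequencies: quiet:5, her:4, mind:2, in:2, ship:2, burn:2, box:2, when:2, light:2, year:2, pull:2, tell:2, into:1, slowly:1, shout:1, sun:1, house:1, wrong:1, shoe:1, any:1
Σf² = 89; N² = 1369
Repeat rate = 89 / 1369 = 0.0650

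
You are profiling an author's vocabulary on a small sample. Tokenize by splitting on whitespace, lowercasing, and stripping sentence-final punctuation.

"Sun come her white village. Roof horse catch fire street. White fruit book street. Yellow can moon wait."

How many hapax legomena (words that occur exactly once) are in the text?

14

Frequencies: white:2, street:2, sun:1, come:1, her:1, village:1, roof:1, horse:1, catch:1, fire:1, fruit:1, book:1, yellow:1, can:1, moon:1, wait:1
Hapax (freq=1): book, can, catch, come, fire, fruit, her, horse, moon, roof, sun, village, wait, yellow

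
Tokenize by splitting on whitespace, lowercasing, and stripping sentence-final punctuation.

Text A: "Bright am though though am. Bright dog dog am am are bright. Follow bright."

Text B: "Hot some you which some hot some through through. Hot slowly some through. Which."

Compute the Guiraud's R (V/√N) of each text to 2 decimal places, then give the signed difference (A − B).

0.00

A: V=6, N=14, R=1.60
B: V=6, N=14, R=1.60
Difference = 1.60 − 1.60 = 0.00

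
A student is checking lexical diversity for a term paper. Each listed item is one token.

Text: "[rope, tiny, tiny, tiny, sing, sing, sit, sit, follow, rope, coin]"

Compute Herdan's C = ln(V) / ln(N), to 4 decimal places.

0.7472

N = 11, V = 6.
ln(V) = 1.791759, ln(N) = 2.397895
C = 1.791759 / 2.397895 = 0.7472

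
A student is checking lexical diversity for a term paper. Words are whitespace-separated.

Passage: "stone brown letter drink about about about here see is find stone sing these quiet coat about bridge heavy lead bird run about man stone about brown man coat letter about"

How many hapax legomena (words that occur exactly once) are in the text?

13

Frequencies: about:7, stone:3, brown:2, letter:2, coat:2, man:2, drink:1, here:1, see:1, is:1, find:1, sing:1, these:1, quiet:1, bridge:1, heavy:1, lead:1, bird:1, run:1
Hapax (freq=1): bird, bridge, drink, find, heavy, here, is, lead, quiet, run, see, sing, these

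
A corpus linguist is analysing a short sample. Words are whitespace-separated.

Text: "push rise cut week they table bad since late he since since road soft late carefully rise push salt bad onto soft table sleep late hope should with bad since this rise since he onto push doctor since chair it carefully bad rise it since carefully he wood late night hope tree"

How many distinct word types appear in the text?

Distinct types: {bad, carefully, chair, cut, doctor, he, hope, it, late, night, onto, push, rise, road, salt, should, since, sleep, soft, table, they, this, tree, week, with, wood}
V = 26

26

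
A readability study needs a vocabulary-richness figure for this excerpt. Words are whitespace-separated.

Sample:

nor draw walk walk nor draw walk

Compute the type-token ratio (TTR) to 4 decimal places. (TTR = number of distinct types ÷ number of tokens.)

0.4286

N = 7 tokens, V = 3 types.
TTR = V / N = 3 / 7 = 0.4286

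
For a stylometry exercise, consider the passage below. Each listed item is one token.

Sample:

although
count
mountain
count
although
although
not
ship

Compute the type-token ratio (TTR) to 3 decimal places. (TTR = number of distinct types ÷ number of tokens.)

0.625

N = 8 tokens, V = 5 types.
TTR = V / N = 5 / 8 = 0.625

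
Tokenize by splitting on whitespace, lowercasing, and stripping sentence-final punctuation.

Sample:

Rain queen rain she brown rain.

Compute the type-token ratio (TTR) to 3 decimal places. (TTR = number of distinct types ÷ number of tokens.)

N = 6 tokens, V = 4 types.
TTR = V / N = 4 / 6 = 0.667

0.667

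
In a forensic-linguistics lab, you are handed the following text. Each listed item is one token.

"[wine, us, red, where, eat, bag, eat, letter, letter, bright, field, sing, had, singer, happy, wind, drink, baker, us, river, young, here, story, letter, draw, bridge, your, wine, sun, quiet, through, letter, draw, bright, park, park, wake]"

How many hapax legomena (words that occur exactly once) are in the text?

Frequencies: letter:4, wine:2, us:2, eat:2, bright:2, draw:2, park:2, red:1, where:1, bag:1, field:1, sing:1, had:1, singer:1, happy:1, wind:1, drink:1, baker:1, river:1, young:1, … (8 more, each freq 1)
Hapax (freq=1): bag, baker, bridge, drink, field, had, happy, here, quiet, red, river, sing, singer, story, sun, through, wake, where, wind, young, your

21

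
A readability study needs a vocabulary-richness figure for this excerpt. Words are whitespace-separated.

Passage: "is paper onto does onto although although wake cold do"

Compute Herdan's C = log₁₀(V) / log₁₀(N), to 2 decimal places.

N = 10, V = 8.
log₁₀(V) = 0.903090, log₁₀(N) = 1.000000
C = 0.903090 / 1.000000 = 0.90

0.90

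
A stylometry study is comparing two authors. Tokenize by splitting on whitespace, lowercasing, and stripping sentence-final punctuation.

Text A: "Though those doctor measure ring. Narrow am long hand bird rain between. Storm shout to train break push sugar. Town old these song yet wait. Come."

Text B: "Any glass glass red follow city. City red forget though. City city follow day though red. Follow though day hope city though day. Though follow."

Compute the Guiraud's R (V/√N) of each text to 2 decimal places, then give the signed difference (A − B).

A: V=26, N=26, R=5.10
B: V=9, N=25, R=1.80
Difference = 5.10 − 1.80 = 3.30

3.30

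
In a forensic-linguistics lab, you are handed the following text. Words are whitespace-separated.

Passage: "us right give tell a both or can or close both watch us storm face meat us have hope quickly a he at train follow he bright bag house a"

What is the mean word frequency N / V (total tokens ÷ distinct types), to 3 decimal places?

N = 30 tokens, V = 23 types.
Mean frequency = N / V = 30 / 23 = 1.304

1.304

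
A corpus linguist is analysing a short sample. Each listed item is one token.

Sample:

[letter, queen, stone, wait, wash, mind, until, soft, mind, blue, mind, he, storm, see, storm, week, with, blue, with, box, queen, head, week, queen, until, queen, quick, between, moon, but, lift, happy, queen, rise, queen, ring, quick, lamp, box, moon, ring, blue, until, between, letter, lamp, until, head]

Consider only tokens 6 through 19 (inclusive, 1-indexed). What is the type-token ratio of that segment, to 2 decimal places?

Segment tokens 6–19: mind, until, soft, mind, blue, mind, he, storm, see, storm, week, with, blue, with
Segment N = 14, segment V = 9.
TTR = 9 / 14 = 0.64

0.64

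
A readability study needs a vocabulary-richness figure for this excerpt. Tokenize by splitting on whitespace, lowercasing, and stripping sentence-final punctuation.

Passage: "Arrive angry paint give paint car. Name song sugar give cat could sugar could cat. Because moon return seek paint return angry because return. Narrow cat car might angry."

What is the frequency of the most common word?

3

Frequencies: angry:3, paint:3, cat:3, return:3, give:2, car:2, sugar:2, could:2, because:2, arrive:1, name:1, song:1, moon:1, seek:1, narrow:1, might:1
Most common: 'angry' with frequency 3.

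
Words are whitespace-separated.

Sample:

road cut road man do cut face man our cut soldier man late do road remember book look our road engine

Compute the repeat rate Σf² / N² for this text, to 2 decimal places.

0.11

Frequencies: road:4, cut:3, man:3, do:2, our:2, face:1, soldier:1, late:1, remember:1, book:1, look:1, engine:1
Σf² = 49; N² = 441
Repeat rate = 49 / 441 = 0.11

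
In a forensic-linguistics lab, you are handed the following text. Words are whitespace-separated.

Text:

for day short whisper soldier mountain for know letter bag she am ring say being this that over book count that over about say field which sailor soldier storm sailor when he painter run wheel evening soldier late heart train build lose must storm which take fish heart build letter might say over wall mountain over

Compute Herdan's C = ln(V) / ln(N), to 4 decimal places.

N = 56, V = 40.
ln(V) = 3.688879, ln(N) = 4.025352
C = 3.688879 / 4.025352 = 0.9164

0.9164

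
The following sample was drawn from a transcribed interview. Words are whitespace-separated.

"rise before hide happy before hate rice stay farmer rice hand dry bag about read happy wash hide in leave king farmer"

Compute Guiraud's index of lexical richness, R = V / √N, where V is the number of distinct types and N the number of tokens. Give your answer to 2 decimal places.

3.62

N = 22, V = 17.
√N = 4.690416
R = 17 / 4.690416 = 3.62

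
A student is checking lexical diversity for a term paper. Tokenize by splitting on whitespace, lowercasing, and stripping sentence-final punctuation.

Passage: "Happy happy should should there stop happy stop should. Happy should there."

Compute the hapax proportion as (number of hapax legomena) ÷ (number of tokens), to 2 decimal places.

0.00

Frequencies: happy:4, should:4, there:2, stop:2
Hapax count = 0; token count = 12.
Ratio = 0 / 12 = 0.00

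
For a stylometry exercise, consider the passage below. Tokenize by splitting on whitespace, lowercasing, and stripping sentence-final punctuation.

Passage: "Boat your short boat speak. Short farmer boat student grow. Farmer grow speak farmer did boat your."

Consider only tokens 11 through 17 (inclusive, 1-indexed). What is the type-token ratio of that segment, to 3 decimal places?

0.857

Segment tokens 11–17: farmer, grow, speak, farmer, did, boat, your
Segment N = 7, segment V = 6.
TTR = 6 / 7 = 0.857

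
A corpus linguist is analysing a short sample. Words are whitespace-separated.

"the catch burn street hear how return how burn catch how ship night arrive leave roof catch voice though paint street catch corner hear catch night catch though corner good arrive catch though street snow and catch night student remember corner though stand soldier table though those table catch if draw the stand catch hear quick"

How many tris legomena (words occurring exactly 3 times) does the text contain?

5

Frequencies: catch:10, though:5, street:3, hear:3, how:3, night:3, corner:3, the:2, burn:2, arrive:2, stand:2, table:2, return:1, ship:1, leave:1, roof:1, voice:1, paint:1, good:1, snow:1, … (8 more, each freq 1)
Words with frequency 3: corner, hear, how, night, street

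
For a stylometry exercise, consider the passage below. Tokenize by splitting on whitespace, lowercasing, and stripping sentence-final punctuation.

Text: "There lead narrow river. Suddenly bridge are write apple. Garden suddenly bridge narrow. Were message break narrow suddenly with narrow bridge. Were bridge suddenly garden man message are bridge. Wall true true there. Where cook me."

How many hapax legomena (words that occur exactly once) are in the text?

11

Frequencies: bridge:5, narrow:4, suddenly:4, there:2, are:2, garden:2, were:2, message:2, true:2, lead:1, river:1, write:1, apple:1, break:1, with:1, man:1, wall:1, where:1, cook:1, me:1
Hapax (freq=1): apple, break, cook, lead, man, me, river, wall, where, with, write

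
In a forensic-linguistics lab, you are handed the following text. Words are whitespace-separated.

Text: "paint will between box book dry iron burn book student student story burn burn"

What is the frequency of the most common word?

3

Frequencies: burn:3, book:2, student:2, paint:1, will:1, between:1, box:1, dry:1, iron:1, story:1
Most common: 'burn' with frequency 3.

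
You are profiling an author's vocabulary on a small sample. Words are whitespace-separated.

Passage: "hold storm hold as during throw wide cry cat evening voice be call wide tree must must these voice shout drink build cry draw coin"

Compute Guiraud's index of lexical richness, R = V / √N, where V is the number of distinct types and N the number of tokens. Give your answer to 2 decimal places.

N = 25, V = 20.
√N = 5.000000
R = 20 / 5.000000 = 4.00

4.00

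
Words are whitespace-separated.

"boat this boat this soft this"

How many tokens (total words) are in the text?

Tokens: boat, this, boat, this, soft, this
N = 6

6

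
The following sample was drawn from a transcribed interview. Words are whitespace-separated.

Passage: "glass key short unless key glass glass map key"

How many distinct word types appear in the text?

Distinct types: {glass, key, map, short, unless}
V = 5

5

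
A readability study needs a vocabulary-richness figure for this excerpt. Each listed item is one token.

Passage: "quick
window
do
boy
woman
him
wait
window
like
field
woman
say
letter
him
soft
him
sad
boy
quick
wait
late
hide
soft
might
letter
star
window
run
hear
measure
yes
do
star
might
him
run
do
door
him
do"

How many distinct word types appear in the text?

Distinct types: {boy, do, door, field, hear, hide, him, late, letter, like, measure, might, quick, run, sad, say, soft, star, wait, window, woman, yes}
V = 22

22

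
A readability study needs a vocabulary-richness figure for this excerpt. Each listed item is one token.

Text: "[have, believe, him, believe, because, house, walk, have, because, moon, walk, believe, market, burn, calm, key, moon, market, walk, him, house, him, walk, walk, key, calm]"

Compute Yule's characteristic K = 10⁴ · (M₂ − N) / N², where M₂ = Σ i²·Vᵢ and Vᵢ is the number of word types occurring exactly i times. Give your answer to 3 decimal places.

680.473

Frequencies: walk:5, believe:3, him:3, have:2, because:2, house:2, moon:2, market:2, calm:2, key:2, burn:1
N = 26. Frequency spectrum: V_1=1, V_2=7, V_3=2, V_5=1
M₂ = 1²·1 + 2²·7 + 3²·2 + 5²·1 = 72
K = 10000 × (72 − 26) / 26² = 680.473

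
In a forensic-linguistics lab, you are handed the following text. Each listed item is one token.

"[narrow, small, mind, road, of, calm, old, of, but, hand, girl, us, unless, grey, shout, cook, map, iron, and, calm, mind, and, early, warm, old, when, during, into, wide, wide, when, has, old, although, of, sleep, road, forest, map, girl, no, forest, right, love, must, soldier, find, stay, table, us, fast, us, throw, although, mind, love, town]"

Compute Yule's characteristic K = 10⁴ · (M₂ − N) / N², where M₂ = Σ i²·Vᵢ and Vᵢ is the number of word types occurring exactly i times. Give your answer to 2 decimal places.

135.43

Frequencies: mind:3, of:3, old:3, us:3, road:2, calm:2, girl:2, map:2, and:2, when:2, wide:2, although:2, forest:2, love:2, narrow:1, small:1, but:1, hand:1, unless:1, grey:1, … (19 more, each freq 1)
N = 57. Frequency spectrum: V_1=25, V_2=10, V_3=4
M₂ = 1²·25 + 2²·10 + 3²·4 = 101
K = 10000 × (101 − 57) / 57² = 135.43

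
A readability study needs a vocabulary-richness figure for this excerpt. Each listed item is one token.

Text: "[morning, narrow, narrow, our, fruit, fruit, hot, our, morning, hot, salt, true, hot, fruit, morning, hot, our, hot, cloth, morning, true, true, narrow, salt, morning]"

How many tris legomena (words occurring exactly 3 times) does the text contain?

4

Frequencies: morning:5, hot:5, narrow:3, our:3, fruit:3, true:3, salt:2, cloth:1
Words with frequency 3: fruit, narrow, our, true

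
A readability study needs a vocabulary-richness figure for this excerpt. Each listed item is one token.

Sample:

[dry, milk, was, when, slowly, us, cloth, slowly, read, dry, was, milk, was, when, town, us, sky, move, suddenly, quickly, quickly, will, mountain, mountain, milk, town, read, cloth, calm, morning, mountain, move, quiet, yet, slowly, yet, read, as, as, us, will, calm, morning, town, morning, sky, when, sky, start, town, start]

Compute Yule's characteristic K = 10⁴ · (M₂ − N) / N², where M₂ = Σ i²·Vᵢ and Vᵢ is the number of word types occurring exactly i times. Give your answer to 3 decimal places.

Frequencies: town:4, milk:3, was:3, when:3, slowly:3, us:3, read:3, sky:3, mountain:3, morning:3, dry:2, cloth:2, move:2, quickly:2, will:2, calm:2, yet:2, as:2, start:2, suddenly:1, … (1 more, each freq 1)
N = 51. Frequency spectrum: V_1=2, V_2=9, V_3=9, V_4=1
M₂ = 1²·2 + 2²·9 + 3²·9 + 4²·1 = 135
K = 10000 × (135 − 51) / 51² = 322.953

322.953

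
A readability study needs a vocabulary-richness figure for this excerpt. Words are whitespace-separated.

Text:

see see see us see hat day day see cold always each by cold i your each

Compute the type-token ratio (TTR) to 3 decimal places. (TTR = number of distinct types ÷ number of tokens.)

0.588

N = 17 tokens, V = 10 types.
TTR = V / N = 10 / 17 = 0.588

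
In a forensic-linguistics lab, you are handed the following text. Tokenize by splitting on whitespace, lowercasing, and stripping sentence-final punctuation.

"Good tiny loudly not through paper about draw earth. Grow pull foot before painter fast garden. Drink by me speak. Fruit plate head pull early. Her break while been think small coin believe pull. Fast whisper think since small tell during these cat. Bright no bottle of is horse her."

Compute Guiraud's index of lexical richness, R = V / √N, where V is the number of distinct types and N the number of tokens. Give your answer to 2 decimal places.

N = 50, V = 44.
√N = 7.071068
R = 44 / 7.071068 = 6.22

6.22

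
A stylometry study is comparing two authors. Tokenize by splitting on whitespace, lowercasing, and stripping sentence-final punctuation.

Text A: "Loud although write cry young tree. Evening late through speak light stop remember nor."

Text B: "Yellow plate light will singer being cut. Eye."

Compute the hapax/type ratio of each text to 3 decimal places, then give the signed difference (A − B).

A: hapax=14, V=14, ratio=1.000
B: hapax=8, V=8, ratio=1.000
Difference = 1.000 − 1.000 = 0.000

0.000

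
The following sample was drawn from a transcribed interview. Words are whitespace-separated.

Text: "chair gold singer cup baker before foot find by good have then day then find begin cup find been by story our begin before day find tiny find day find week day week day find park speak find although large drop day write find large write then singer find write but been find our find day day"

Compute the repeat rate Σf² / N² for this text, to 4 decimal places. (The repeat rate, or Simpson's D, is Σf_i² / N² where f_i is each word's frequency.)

0.0846

Frequencies: find:12, day:8, then:3, write:3, singer:2, cup:2, before:2, by:2, begin:2, been:2, our:2, week:2, large:2, chair:1, gold:1, baker:1, foot:1, good:1, have:1, story:1, … (6 more, each freq 1)
Σf² = 275; N² = 3249
Repeat rate = 275 / 3249 = 0.0846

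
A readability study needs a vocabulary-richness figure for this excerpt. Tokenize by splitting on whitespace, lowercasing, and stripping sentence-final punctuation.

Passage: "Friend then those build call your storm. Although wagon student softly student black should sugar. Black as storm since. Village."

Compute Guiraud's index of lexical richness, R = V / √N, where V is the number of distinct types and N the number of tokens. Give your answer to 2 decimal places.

3.80

N = 20, V = 17.
√N = 4.472136
R = 17 / 4.472136 = 3.80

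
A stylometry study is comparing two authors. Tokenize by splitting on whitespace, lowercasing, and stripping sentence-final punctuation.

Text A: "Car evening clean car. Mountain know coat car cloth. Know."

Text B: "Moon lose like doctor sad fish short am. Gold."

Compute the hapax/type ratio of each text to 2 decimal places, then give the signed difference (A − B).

A: hapax=5, V=7, ratio=0.71
B: hapax=9, V=9, ratio=1.00
Difference = 0.71 − 1.00 = -0.29

-0.29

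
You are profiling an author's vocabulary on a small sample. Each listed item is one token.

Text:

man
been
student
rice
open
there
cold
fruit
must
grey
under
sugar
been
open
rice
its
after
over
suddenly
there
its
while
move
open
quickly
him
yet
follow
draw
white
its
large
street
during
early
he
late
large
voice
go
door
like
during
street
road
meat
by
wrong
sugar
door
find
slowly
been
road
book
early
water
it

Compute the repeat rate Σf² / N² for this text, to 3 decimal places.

0.028

Frequencies: been:3, open:3, its:3, rice:2, there:2, sugar:2, large:2, street:2, during:2, early:2, door:2, road:2, man:1, student:1, cold:1, fruit:1, must:1, grey:1, under:1, after:1, … (23 more, each freq 1)
Σf² = 94; N² = 3364
Repeat rate = 94 / 3364 = 0.028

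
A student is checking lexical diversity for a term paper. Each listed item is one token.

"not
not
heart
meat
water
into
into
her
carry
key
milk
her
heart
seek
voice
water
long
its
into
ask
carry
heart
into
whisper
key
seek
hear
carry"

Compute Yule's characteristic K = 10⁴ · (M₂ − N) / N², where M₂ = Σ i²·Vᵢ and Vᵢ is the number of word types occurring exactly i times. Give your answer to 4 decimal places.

433.6735

Frequencies: into:4, heart:3, carry:3, not:2, water:2, her:2, key:2, seek:2, meat:1, milk:1, voice:1, long:1, its:1, ask:1, whisper:1, hear:1
N = 28. Frequency spectrum: V_1=8, V_2=5, V_3=2, V_4=1
M₂ = 1²·8 + 2²·5 + 3²·2 + 4²·1 = 62
K = 10000 × (62 − 28) / 28² = 433.6735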